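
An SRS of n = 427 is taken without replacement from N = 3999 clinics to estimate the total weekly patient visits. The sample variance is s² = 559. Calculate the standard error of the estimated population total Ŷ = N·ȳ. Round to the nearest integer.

Var(Ŷ) = N²·Var(ȳ) = N²·(1 − n/N)·s²/n.
f = 427/3999 = 0.10677669; Var(ȳ) = 0.89322331·559/427 = 1.1693485.
Var(Ŷ) = 3999² · 1.1693485 = 1.8700222 × 10^7.
SE(Ŷ) = √(1.8700222 × 10^7) = 4324.

4324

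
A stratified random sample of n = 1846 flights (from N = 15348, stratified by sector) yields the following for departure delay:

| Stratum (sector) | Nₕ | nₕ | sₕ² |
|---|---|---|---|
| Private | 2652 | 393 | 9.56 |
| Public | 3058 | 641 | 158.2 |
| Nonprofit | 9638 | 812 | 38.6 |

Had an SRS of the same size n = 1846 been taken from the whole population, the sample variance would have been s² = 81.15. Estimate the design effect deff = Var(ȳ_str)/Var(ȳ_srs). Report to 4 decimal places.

0.6601

Var(ȳ_str) = Σ Wₕ²(1−fₕ)sₕ²/nₕ with Wₕ = Nₕ/15348:
  Private: (2652/15348)²·(1−393/2652)·9.56/393 = 6.1865925 × 10^-4
  Public: (3058/15348)²·(1−641/3058)·158.2/641 = 0.0077438869
  Nonprofit: (9638/15348)²·(1−812/9638)·38.6/812 = 0.017166373
  → Var(ȳ_str) = 0.025528919.
Var(ȳ_srs) = (1 − 1846/15348)·81.15/1846 = 0.038672579.
deff = 0.025528919 / 0.038672579 = 0.6601.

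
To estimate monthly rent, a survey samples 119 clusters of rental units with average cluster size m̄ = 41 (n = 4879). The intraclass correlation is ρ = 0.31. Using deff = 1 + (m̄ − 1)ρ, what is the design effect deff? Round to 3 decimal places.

deff = 1 + (41 − 1)·0.31 = 1 + 12.4 = 13.4.

13.400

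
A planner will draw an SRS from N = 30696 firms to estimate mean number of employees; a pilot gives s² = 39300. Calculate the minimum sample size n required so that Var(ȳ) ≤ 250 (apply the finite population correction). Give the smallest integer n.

157

Without fpc, n₀ = s²/D = 39300/250 = 157.2000.
With fpc, (1 − n/N)·s²/n ≤ D requires n ≥ n₀/(1 + n₀/N) = 157.2000/(1 + 157.2000/30696) = 156.3991.
Rounding up, n = 157.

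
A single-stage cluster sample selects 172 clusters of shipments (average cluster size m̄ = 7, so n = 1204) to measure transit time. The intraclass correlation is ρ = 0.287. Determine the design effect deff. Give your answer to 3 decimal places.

deff = 1 + (7 − 1)·0.287 = 1 + 1.722 = 2.722.

2.722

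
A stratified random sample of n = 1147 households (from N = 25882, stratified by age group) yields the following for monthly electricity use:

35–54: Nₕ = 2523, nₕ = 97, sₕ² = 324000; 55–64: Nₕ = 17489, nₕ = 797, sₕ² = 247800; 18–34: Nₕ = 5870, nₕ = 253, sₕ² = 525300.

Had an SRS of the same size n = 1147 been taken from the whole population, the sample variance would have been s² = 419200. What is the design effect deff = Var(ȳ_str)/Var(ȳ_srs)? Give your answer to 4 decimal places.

0.7679

Var(ȳ_str) = Σ Wₕ²(1−fₕ)sₕ²/nₕ with Wₕ = Nₕ/25882:
  35–54: (2523/25882)²·(1−97/2523)·324000/97 = 30.520079
  55–64: (17489/25882)²·(1−797/17489)·247800/797 = 135.49419
  18–34: (5870/25882)²·(1−253/5870)·525300/253 = 102.19596
  → Var(ȳ_str) = 268.21023.
Var(ȳ_srs) = (1 − 1147/25882)·419200/1147 = 349.27857.
deff = 268.21023 / 349.27857 = 0.7679.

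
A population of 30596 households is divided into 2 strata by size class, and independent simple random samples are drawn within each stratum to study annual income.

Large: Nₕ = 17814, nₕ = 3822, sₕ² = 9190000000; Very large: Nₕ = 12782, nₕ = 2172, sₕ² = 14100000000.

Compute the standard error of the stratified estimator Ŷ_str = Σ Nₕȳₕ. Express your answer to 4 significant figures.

3.847 × 10^7

Var(Ŷ_str) = Σₕ Nₕ²(1 − fₕ)sₕ²/nₕ.
Large: 17814²·(1 − 3822/17814)·9190000000/3822 = 5.9933008 × 10^14.
Very large: 12782²·(1 − 2172/12782)·14100000000/2172 = 8.8038673 × 10^14.
Sum = 1.4797168 × 10^15.
SE = √(1.4797168 × 10^15) = 3.847 × 10^7.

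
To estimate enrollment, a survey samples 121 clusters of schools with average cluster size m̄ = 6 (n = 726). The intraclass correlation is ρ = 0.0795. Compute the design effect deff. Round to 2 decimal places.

deff = 1 + (6 − 1)·0.0795 = 1 + 0.3975 = 1.3975.

1.40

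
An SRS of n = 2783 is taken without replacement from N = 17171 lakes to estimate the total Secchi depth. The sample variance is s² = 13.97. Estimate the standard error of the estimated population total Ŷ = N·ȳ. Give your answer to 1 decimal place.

Var(Ŷ) = N²·Var(ȳ) = N²·(1 − n/N)·s²/n.
f = 2783/17171 = 0.16207559; Var(ȳ) = 0.83792441·13.97/2783 = 0.0042061818.
Var(Ŷ) = 17171² · 0.0042061818 = 1.2401643 × 10^6.
SE(Ŷ) = √(1.2401643 × 10^6) = 1113.6.

1113.6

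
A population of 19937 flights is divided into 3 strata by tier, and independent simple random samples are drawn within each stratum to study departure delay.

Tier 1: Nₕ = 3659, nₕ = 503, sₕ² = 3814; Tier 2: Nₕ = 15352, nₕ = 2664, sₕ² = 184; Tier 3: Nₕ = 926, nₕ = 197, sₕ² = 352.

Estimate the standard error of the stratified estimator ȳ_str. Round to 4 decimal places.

Var(ȳ_str) = Σₕ Wₕ²(1 − fₕ)sₕ²/nₕ with Wₕ = Nₕ/N, N = 19937.
Tier 1: Wₕ = 0.18352811; term = 0.18352811²·(1 − 0.13746925)·3814/503 = 0.22028884.
Tier 2: Wₕ = 0.77002558; term = 0.77002558²·(1 − 0.17352788)·184/2664 = 0.033847151.
Tier 3: Wₕ = 0.04644631; term = 0.04644631²·(1 − 0.21274298)·352/197 = 0.0030345572.
Sum = 0.25717055.
SE = √(0.25717055) = 0.5071.

0.5071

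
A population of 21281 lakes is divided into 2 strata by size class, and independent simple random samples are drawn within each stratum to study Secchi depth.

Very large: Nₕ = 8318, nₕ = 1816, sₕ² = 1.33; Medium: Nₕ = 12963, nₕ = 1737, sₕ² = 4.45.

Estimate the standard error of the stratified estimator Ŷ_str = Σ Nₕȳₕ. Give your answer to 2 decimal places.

Var(Ŷ_str) = Σₕ Nₕ²(1 − fₕ)sₕ²/nₕ.
Very large: 8318²·(1 − 1816/8318)·1.33/1816 = 39609.711.
Medium: 12963²·(1 − 1737/12963)·4.45/1737 = 372812.75.
Sum = 412422.46.
SE = √(412422.46) = 642.20.

642.20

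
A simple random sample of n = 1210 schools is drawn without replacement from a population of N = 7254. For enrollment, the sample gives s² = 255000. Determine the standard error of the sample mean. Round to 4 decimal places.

Under SRS without replacement, Var(ȳ) = (1 − f)·s²/n with f = n/N = 1210/7254 = 0.16680452.
Var(ȳ) = (1 − 0.16680452)·255000/1210 = 0.83319548·210.7438 = 175.59078.
SE(ȳ) = √(175.59078) = 13.2511.

13.2511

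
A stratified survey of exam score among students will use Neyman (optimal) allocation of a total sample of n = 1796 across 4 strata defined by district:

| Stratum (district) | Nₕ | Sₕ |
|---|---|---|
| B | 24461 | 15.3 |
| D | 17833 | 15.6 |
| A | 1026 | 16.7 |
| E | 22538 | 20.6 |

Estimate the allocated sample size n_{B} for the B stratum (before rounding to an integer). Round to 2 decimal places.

592.80

Neyman allocation: nₕ = n·NₕSₕ / Σⱼ NⱼSⱼ.
Σ NⱼSⱼ = 24461·15.3 + 17833·15.6 + 1026·16.7 + 22538·20.6 = 1.1338651 × 10^6.
n_{B} = 1796·24461·15.3 / (1.1338651 × 10^6) = 592.80.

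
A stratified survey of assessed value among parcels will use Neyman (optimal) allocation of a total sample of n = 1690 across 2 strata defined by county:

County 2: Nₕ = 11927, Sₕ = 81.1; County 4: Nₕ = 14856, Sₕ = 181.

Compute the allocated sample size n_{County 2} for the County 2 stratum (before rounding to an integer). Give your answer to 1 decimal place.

Neyman allocation: nₕ = n·NₕSₕ / Σⱼ NⱼSⱼ.
Σ NⱼSⱼ = 11927·81.1 + 14856·181 = 3.6562157 × 10^6.
n_{County 2} = 1690·11927·81.1 / (3.6562157 × 10^6) = 447.1.

447.1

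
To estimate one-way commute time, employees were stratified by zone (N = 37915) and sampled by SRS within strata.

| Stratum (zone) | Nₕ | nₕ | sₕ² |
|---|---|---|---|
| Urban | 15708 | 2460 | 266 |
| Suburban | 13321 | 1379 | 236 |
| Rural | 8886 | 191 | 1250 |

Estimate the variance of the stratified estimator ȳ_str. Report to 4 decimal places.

0.3863

Var(ȳ_str) = Σₕ Wₕ²(1 − fₕ)sₕ²/nₕ with Wₕ = Nₕ/N, N = 37915.
Urban: Wₕ = 0.41429513; term = 0.41429513²·(1 − 0.15660810)·266/2460 = 0.015652929.
Suburban: Wₕ = 0.35133852; term = 0.35133852²·(1 − 0.10352076)·236/1379 = 0.018938235.
Rural: Wₕ = 0.23436635; term = 0.23436635²·(1 − 0.02149449)·1250/191 = 0.35174701.
Sum = 0.38633817.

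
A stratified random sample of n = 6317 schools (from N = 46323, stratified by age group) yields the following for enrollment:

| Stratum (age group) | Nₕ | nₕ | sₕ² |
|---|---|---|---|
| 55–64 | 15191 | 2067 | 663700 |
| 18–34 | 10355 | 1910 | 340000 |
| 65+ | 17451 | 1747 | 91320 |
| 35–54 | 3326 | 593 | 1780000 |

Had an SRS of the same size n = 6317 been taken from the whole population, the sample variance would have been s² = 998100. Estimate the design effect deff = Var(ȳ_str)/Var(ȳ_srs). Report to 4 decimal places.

0.4139

Var(ȳ_str) = Σ Wₕ²(1−fₕ)sₕ²/nₕ with Wₕ = Nₕ/46323:
  55–64: (15191/46323)²·(1−2067/15191)·663700/2067 = 29.832563
  18–34: (10355/46323)²·(1−1910/10355)·340000/1910 = 7.2544076
  65+: (17451/46323)²·(1−1747/17451)·91320/1747 = 6.6759065
  35–54: (3326/46323)²·(1−593/3326)·1780000/593 = 12.715511
  → Var(ȳ_str) = 56.478388.
Var(ȳ_srs) = (1 − 6317/46323)·998100/6317 = 136.45568.
deff = 56.478388 / 136.45568 = 0.4139.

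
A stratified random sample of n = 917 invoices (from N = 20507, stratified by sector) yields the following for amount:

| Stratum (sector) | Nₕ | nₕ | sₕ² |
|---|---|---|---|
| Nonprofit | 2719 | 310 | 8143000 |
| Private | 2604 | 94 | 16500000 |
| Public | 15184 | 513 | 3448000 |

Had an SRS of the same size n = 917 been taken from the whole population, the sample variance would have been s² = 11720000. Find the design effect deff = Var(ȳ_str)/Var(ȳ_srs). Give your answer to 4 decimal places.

0.5486

Var(ȳ_str) = Σ Wₕ²(1−fₕ)sₕ²/nₕ with Wₕ = Nₕ/20507:
  Nonprofit: (2719/20507)²·(1−310/2719)·8143000/310 = 409.13298
  Private: (2604/20507)²·(1−94/2604)·16500000/94 = 2728.1392
  Public: (15184/20507)²·(1−513/15184)·3448000/513 = 3560.3406
  → Var(ȳ_str) = 6697.6128.
Var(ȳ_srs) = (1 − 917/20507)·11720000/917 = 12209.295.
deff = 6697.6128 / 12209.295 = 0.5486.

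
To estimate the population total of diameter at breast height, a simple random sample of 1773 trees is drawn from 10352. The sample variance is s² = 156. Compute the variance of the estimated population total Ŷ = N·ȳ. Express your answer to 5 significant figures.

Var(Ŷ) = N²·Var(ȳ) = N²·(1 − n/N)·s²/n.
f = 1773/10352 = 0.17127125; Var(ȳ) = 0.82872875·156/1773 = 0.072916912.
Var(Ŷ) = 10352² · 0.072916912 = 7.814061 × 10^6.

7.8141 × 10^6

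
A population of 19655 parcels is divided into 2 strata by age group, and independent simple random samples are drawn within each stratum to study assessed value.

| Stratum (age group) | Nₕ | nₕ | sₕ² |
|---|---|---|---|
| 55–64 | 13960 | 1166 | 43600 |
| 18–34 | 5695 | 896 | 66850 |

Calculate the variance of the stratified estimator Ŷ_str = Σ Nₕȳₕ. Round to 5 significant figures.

8.7176 × 10^9

Var(Ŷ_str) = Σₕ Nₕ²(1 − fₕ)sₕ²/nₕ.
55–64: 13960²·(1 − 1166/13960)·43600/1166 = 6.6785119 × 10^9.
18–34: 5695²·(1 − 896/5695)·66850/896 = 2.039097 × 10^9.
Sum = 8.7176089 × 10^9.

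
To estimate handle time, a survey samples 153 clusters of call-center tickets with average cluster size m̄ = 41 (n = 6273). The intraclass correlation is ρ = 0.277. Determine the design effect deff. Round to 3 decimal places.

12.080

deff = 1 + (41 − 1)·0.277 = 1 + 11.08 = 12.08.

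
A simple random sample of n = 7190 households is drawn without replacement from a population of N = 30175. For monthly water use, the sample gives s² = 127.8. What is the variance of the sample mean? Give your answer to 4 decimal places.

Under SRS without replacement, Var(ȳ) = (1 − f)·s²/n with f = n/N = 7190/30175 = 0.23827672.
Var(ȳ) = (1 − 0.23827672)·127.8/7190 = 0.76172328·0.017774687 = 0.013539393.

0.0135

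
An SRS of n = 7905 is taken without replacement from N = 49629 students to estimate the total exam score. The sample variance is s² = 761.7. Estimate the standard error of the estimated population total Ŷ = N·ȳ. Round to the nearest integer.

Var(Ŷ) = N²·Var(ȳ) = N²·(1 − n/N)·s²/n.
f = 7905/49629 = 0.15928187; Var(ȳ) = 0.84071813·761.7/7905 = 0.081008855.
Var(Ŷ) = 49629² · 0.081008855 = 1.9952786 × 10^8.
SE(Ŷ) = √(1.9952786 × 10^8) = 14125.

14125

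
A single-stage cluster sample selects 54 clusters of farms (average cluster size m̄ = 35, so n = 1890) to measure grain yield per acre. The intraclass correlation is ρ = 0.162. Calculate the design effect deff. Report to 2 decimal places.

deff = 1 + (35 − 1)·0.162 = 1 + 5.508 = 6.508.

6.51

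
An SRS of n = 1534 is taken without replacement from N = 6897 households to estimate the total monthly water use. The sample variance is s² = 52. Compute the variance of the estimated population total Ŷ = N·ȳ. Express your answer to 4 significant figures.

Var(Ŷ) = N²·Var(ȳ) = N²·(1 − n/N)·s²/n.
f = 1534/6897 = 0.22241554; Var(ȳ) = 0.77758446·52/1534 = 0.026358795.
Var(Ŷ) = 6897² · 0.026358795 = 1.2538512 × 10^6.

1.254 × 10^6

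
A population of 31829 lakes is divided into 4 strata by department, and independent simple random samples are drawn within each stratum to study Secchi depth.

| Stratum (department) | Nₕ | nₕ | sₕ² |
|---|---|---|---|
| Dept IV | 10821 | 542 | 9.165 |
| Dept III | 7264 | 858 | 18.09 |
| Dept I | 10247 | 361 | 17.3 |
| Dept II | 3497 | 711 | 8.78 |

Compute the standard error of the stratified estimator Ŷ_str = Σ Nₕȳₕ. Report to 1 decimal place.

Var(Ŷ_str) = Σₕ Nₕ²(1 − fₕ)sₕ²/nₕ.
Dept IV: 10821²·(1 − 542/10821)·9.165/542 = 1.8808382 × 10^6.
Dept III: 7264²·(1 − 858/7264)·18.09/858 = 981101.75.
Dept I: 10247²·(1 − 361/10247)·17.3/361 = 4.8546312 × 10^6.
Dept II: 3497²·(1 − 711/3497)·8.78/711 = 120309.98.
Sum = 7.8368811 × 10^6.
SE = √(7.8368811 × 10^6) = 2799.4.

2799.4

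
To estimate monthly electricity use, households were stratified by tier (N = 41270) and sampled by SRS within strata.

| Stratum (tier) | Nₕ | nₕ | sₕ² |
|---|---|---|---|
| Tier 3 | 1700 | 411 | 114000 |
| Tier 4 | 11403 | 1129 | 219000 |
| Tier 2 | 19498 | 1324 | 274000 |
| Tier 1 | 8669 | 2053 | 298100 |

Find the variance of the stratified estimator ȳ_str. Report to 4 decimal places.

61.6450

Var(ȳ_str) = Σₕ Wₕ²(1 − fₕ)sₕ²/nₕ with Wₕ = Nₕ/N, N = 41270.
Tier 3: Wₕ = 0.04119215; term = 0.04119215²·(1 − 0.24176471)·114000/411 = 0.35685841.
Tier 4: Wₕ = 0.27630240; term = 0.27630240²·(1 − 0.09900903)·219000/1129 = 13.342583.
Tier 2: Wₕ = 0.47244972; term = 0.47244972²·(1 − 0.06790440)·274000/1324 = 43.056054.
Tier 1: Wₕ = 0.21005573; term = 0.21005573²·(1 − 0.23682086)·298100/2053 = 4.8895466.
Sum = 61.645042.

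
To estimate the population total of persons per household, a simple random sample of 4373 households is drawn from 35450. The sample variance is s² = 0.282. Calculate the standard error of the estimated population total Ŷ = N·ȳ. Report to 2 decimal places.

Var(Ŷ) = N²·Var(ȳ) = N²·(1 − n/N)·s²/n.
f = 4373/35450 = 0.12335684; Var(ȳ) = 0.87664316·0.282/4373 = 5.6531756 × 10^-5.
Var(Ŷ) = 35450² · (5.6531756 × 10^-5) = 71043.599.
SE(Ŷ) = √(71043.599) = 266.54.

266.54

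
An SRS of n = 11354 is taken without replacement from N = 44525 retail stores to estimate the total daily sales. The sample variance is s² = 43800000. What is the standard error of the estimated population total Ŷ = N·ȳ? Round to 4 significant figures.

2.387 × 10^6

Var(Ŷ) = N²·Var(ȳ) = N²·(1 − n/N)·s²/n.
f = 11354/44525 = 0.25500281; Var(ȳ) = 0.74499719·43800000/11354 = 2873.9543.
Var(Ŷ) = 44525² · 2873.9543 = 5.6975443 × 10^12.
SE(Ŷ) = √(5.6975443 × 10^12) = 2.387 × 10^6.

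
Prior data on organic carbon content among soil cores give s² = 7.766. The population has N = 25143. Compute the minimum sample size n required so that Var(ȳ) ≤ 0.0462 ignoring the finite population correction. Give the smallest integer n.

Without fpc, n₀ = s²/D = 7.766/0.0462 = 168.0952.
Rounding up, n = 169.

169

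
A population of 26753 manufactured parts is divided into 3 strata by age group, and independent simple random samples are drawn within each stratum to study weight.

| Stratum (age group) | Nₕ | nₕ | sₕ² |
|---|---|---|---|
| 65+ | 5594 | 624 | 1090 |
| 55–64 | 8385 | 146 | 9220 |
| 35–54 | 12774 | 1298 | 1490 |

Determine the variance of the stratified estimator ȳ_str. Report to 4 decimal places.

6.3985

Var(ȳ_str) = Σₕ Wₕ²(1 − fₕ)sₕ²/nₕ with Wₕ = Nₕ/N, N = 26753.
65+: Wₕ = 0.20909805; term = 0.20909805²·(1 − 0.11154809)·1090/624 = 0.067854051.
55–64: Wₕ = 0.31342279; term = 0.31342279²·(1 − 0.01741205)·9220/146 = 6.0955185.
35–54: Wₕ = 0.47747916; term = 0.47747916²·(1 − 0.10161265)·1490/1298 = 0.23511701.
Sum = 6.3984896.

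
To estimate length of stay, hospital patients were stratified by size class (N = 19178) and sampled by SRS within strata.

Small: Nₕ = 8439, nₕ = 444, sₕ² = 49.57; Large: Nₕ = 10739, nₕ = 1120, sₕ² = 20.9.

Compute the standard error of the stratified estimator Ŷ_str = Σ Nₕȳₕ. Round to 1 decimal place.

3075.7

Var(Ŷ_str) = Σₕ Nₕ²(1 − fₕ)sₕ²/nₕ.
Small: 8439²·(1 − 444/8439)·49.57/444 = 7.5326086 × 10^6.
Large: 10739²·(1 − 1120/10739)·20.9/1120 = 1.9276227 × 10^6.
Sum = 9.4602313 × 10^6.
SE = √(9.4602313 × 10^6) = 3075.7.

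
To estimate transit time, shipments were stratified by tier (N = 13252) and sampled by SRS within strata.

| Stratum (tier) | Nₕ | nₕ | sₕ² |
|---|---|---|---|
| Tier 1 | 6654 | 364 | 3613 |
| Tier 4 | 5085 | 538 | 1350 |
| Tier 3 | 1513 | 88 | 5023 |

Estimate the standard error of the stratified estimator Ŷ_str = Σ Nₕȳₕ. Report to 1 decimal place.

Var(Ŷ_str) = Σₕ Nₕ²(1 − fₕ)sₕ²/nₕ.
Tier 1: 6654²·(1 − 364/6654)·3613/364 = 4.1543207 × 10^8.
Tier 4: 5085²·(1 − 538/5085)·1350/538 = 5.8018621 × 10^7.
Tier 3: 1513²·(1 − 88/1513)·5023/88 = 1.2306493 × 10^8.
Sum = 5.9651562 × 10^8.
SE = √(5.9651562 × 10^8) = 24423.7.

24423.7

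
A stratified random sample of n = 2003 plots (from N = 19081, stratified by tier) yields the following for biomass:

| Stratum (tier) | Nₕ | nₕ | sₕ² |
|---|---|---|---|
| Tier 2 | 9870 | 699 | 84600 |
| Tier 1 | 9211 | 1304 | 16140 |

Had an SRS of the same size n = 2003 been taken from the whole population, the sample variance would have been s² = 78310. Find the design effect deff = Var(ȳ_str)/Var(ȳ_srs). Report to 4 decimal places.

0.9307

Var(ȳ_str) = Σ Wₕ²(1−fₕ)sₕ²/nₕ with Wₕ = Nₕ/19081:
  Tier 2: (9870/19081)²·(1−699/9870)·84600/699 = 30.090179
  Tier 1: (9211/19081)²·(1−1304/9211)·16140/1304 = 2.4759519
  → Var(ȳ_str) = 32.566131.
Var(ȳ_srs) = (1 − 2003/19081)·78310/2003 = 34.992273.
deff = 32.566131 / 34.992273 = 0.9307.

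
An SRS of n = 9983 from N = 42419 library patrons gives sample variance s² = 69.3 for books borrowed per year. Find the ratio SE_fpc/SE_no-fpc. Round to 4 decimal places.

f = n/N = 9983/42419 = 0.23534265.
SE_no-fpc = √(s²/n) = 0.083317472; SE_fpc = √((1−f)s²/n) = 0.072856703.
Ratio = √(1−f) = 0.87444688.

0.8744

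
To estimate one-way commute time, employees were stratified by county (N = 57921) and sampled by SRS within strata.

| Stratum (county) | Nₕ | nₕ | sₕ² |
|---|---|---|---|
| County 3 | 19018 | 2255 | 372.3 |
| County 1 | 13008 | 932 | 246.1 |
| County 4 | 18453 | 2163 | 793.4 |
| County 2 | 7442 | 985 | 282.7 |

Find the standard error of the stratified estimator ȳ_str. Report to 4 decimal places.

0.2550

Var(ȳ_str) = Σₕ Wₕ²(1 − fₕ)sₕ²/nₕ with Wₕ = Nₕ/N, N = 57921.
County 3: Wₕ = 0.32834378; term = 0.32834378²·(1 − 0.11857188)·372.3/2255 = 0.015688845.
County 1: Wₕ = 0.22458176; term = 0.22458176²·(1 − 0.07164822)·246.1/932 = 0.01236395.
County 4: Wₕ = 0.31858911; term = 0.31858911²·(1 − 0.11721671)·793.4/2163 = 0.032866362.
County 2: Wₕ = 0.12848535; term = 0.12848535²·(1 − 0.13235689)·282.7/985 = 0.0041109096.
Sum = 0.065030067.
SE = √(0.065030067) = 0.2550.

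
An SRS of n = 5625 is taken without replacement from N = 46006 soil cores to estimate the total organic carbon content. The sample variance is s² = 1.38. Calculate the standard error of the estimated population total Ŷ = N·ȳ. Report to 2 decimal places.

Var(Ŷ) = N²·Var(ȳ) = N²·(1 − n/N)·s²/n.
f = 5625/46006 = 0.12226666; Var(ȳ) = 0.87773334·1.38/5625 = 2.1533725 × 10^-4.
Var(Ŷ) = 46006² · (2.1533725 × 10^-4) = 455772.49.
SE(Ŷ) = √(455772.49) = 675.11.

675.11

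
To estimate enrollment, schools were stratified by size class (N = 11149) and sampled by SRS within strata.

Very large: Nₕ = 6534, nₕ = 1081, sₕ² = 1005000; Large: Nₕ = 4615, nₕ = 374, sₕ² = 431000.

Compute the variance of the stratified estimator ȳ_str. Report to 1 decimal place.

447.9

Var(ȳ_str) = Σₕ Wₕ²(1 − fₕ)sₕ²/nₕ with Wₕ = Nₕ/N, N = 11149.
Very large: Wₕ = 0.58606153; term = 0.58606153²·(1 − 0.16544230)·1005000/1081 = 266.49138.
Large: Wₕ = 0.41393847; term = 0.41393847²·(1 − 0.08104009)·431000/374 = 181.45704.
Sum = 447.94842.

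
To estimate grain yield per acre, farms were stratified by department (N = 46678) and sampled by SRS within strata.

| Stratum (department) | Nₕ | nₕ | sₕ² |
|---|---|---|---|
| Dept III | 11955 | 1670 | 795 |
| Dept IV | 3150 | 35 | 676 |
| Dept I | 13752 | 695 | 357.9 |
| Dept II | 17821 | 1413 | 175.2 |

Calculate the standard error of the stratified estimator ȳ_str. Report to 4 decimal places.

Var(ȳ_str) = Σₕ Wₕ²(1 − fₕ)sₕ²/nₕ with Wₕ = Nₕ/N, N = 46678.
Dept III: Wₕ = 0.25611637; term = 0.25611637²·(1 − 0.13969051)·795/1670 = 0.02686458.
Dept IV: Wₕ = 0.06748361; term = 0.06748361²·(1 − 0.01111111)·676/35 = 0.086980676.
Dept I: Wₕ = 0.29461417; term = 0.29461417²·(1 − 0.05053810)·357.9/695 = 0.042438662.
Dept II: Wₕ = 0.38178585; term = 0.38178585²·(1 − 0.07928848)·175.2/1413 = 0.016640071.
Sum = 0.17292399.
SE = √(0.17292399) = 0.4158.

0.4158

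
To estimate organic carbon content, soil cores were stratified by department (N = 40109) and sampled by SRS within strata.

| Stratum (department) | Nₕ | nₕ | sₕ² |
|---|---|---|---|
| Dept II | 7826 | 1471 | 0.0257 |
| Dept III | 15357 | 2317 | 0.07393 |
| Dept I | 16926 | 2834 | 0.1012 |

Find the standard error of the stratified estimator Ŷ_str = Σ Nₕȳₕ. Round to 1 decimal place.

Var(Ŷ_str) = Σₕ Nₕ²(1 − fₕ)sₕ²/nₕ.
Dept II: 7826²·(1 − 1471/7826)·0.0257/1471 = 868.91211.
Dept III: 15357²·(1 − 2317/15357)·0.07393/2317 = 6389.6732.
Dept I: 16926²·(1 − 2834/16926)·0.1012/2834 = 8517.4117.
Sum = 15775.997.
SE = √(15775.997) = 125.6.

125.6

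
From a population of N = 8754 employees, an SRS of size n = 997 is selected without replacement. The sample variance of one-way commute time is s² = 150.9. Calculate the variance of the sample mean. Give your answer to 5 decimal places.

Under SRS without replacement, Var(ȳ) = (1 − f)·s²/n with f = n/N = 997/8754 = 0.11389079.
Var(ȳ) = (1 − 0.11389079)·150.9/997 = 0.88610921·0.15135406 = 0.13411623.

0.13412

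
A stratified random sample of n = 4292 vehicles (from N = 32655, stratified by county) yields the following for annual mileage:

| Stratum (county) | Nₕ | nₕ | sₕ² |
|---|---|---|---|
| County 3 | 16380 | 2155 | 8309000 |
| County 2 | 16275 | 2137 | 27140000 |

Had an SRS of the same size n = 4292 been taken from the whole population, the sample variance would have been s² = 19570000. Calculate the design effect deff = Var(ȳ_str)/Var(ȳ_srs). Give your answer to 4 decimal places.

Var(ȳ_str) = Σ Wₕ²(1−fₕ)sₕ²/nₕ with Wₕ = Nₕ/32655:
  County 3: (16380/32655)²·(1−2155/16380)·8309000/2155 = 842.49684
  County 2: (16275/32655)²·(1−2137/16275)·27140000/2137 = 2740.4061
  → Var(ȳ_str) = 3582.9029.
Var(ȳ_srs) = (1 − 4292/32655)·19570000/4292 = 3960.3502.
deff = 3582.9029 / 3960.3502 = 0.9047.

0.9047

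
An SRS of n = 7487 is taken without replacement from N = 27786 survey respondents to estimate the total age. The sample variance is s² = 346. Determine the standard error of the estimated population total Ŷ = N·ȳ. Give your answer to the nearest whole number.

5105

Var(Ŷ) = N²·Var(ȳ) = N²·(1 − n/N)·s²/n.
f = 7487/27786 = 0.26945224; Var(ȳ) = 0.73054776·346/7487 = 0.033761123.
Var(Ŷ) = 27786² · 0.033761123 = 2.6065673 × 10^7.
SE(Ŷ) = √(2.6065673 × 10^7) = 5105.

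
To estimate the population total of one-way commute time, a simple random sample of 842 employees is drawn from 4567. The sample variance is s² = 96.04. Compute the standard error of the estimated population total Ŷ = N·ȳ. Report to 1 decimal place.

Var(Ŷ) = N²·Var(ȳ) = N²·(1 − n/N)·s²/n.
f = 842/4567 = 0.18436610; Var(ȳ) = 0.81563390·96.04/842 = 0.093032636.
Var(Ŷ) = 4567² · 0.093032636 = 1.9404272 × 10^6.
SE(Ŷ) = √(1.9404272 × 10^6) = 1393.0.

1393.0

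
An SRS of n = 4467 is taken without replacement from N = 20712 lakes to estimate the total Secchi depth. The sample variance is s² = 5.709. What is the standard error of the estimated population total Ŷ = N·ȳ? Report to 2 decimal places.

Var(Ŷ) = N²·Var(ȳ) = N²·(1 − n/N)·s²/n.
f = 4467/20712 = 0.21567207; Var(ȳ) = 0.78432793·5.709/4467 = 0.0010024016.
Var(Ŷ) = 20712² · 0.0010024016 = 430017.2.
SE(Ŷ) = √(430017.2) = 655.76.

655.76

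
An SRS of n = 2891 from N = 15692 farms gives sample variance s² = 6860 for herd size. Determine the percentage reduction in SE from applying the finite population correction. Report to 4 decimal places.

f = n/N = 2891/15692 = 0.18423400.
SE_no-fpc = √(s²/n) = 1.540416; SE_fpc = √((1−f)s²/n) = 1.3913001.
Ratio = √(1−f) = 0.90319765. Reduction = 100·(1 − 0.90319765) = 9.6802%.

9.6802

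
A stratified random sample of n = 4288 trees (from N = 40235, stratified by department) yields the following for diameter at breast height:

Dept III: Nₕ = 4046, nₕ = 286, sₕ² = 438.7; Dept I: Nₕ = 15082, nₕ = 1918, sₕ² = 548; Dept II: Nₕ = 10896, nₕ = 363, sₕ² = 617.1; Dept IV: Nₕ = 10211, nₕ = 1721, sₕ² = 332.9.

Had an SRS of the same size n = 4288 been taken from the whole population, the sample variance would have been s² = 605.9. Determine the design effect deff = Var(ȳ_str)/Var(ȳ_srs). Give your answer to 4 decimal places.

1.4285

Var(ȳ_str) = Σ Wₕ²(1−fₕ)sₕ²/nₕ with Wₕ = Nₕ/40235:
  Dept III: (4046/40235)²·(1−286/4046)·438.7/286 = 0.014414757
  Dept I: (15082/40235)²·(1−1918/15082)·548/1918 = 0.035040537
  Dept II: (10896/40235)²·(1−363/10896)·617.1/363 = 0.12052027
  Dept IV: (10211/40235)²·(1−1721/10211)·332.9/1721 = 0.010358596
  → Var(ȳ_str) = 0.18033416.
Var(ȳ_srs) = (1 − 4288/40235)·605.9/4288 = 0.12624228.
deff = 0.18033416 / 0.12624228 = 1.4285.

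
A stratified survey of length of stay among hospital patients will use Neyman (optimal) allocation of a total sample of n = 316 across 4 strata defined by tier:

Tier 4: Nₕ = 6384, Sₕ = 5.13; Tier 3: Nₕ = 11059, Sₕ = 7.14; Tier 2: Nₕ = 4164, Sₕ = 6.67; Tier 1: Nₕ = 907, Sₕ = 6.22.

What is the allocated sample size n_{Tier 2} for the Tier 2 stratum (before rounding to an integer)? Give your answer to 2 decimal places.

60.48

Neyman allocation: nₕ = n·NₕSₕ / Σⱼ NⱼSⱼ.
Σ NⱼSⱼ = 6384·5.13 + 11059·7.14 + 4164·6.67 + 907·6.22 = 145126.6.
n_{Tier 2} = 316·4164·6.67 / 145126.6 = 60.48.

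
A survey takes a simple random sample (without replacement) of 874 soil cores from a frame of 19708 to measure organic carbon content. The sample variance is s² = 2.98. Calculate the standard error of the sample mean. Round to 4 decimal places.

Under SRS without replacement, Var(ȳ) = (1 − f)·s²/n with f = n/N = 874/19708 = 0.04434747.
Var(ȳ) = (1 − 0.04434747)·2.98/874 = 0.95565253·0.003409611 = 0.0032584034.
SE(ȳ) = √(0.0032584034) = 0.0571.

0.0571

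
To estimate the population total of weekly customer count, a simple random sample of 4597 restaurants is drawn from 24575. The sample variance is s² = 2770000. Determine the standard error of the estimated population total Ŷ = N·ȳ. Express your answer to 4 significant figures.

Var(Ŷ) = N²·Var(ȳ) = N²·(1 − n/N)·s²/n.
f = 4597/24575 = 0.18706002; Var(ȳ) = 0.81293998·2770000/4597 = 489.85072.
Var(Ŷ) = 24575² · 489.85072 = 2.9583585 × 10^11.
SE(Ŷ) = √(2.9583585 × 10^11) = 543900.

543900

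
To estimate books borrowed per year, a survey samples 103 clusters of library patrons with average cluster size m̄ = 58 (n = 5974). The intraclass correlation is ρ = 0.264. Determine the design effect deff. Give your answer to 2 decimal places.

deff = 1 + (58 − 1)·0.264 = 1 + 15.048 = 16.048.

16.05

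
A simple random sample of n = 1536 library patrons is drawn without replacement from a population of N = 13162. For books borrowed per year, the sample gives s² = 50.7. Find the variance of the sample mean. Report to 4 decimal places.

0.0292

Under SRS without replacement, Var(ȳ) = (1 − f)·s²/n with f = n/N = 1536/13162 = 0.11669959.
Var(ȳ) = (1 − 0.11669959)·50.7/1536 = 0.88330041·0.033007813 = 0.029155814.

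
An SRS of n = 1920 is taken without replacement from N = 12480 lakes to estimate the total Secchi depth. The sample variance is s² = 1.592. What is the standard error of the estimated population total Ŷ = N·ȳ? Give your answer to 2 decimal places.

330.57

Var(Ŷ) = N²·Var(ȳ) = N²·(1 − n/N)·s²/n.
f = 1920/12480 = 0.15384615; Var(ȳ) = 0.84615385·1.592/1920 = 7.0160256 × 10^-4.
Var(Ŷ) = 12480² · (7.0160256 × 10^-4) = 109274.88.
SE(Ŷ) = √(109274.88) = 330.57.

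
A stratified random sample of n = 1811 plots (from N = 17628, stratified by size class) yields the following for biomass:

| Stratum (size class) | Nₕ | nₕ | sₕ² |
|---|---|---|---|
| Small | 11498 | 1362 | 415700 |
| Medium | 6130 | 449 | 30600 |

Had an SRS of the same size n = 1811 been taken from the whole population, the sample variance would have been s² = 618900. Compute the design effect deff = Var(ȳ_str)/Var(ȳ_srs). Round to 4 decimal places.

0.3982

Var(ȳ_str) = Σ Wₕ²(1−fₕ)sₕ²/nₕ with Wₕ = Nₕ/17628:
  Small: (11498/17628)²·(1−1362/11498)·415700/1362 = 114.46843
  Medium: (6130/17628)²·(1−449/6130)·30600/449 = 7.6375535
  → Var(ȳ_str) = 122.10598.
Var(ȳ_srs) = (1 − 1811/17628)·618900/1811 = 306.63597.
deff = 122.10598 / 306.63597 = 0.3982.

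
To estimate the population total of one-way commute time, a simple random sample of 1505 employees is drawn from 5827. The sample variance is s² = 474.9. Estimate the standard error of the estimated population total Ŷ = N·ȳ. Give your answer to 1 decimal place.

2819.0

Var(Ŷ) = N²·Var(ȳ) = N²·(1 − n/N)·s²/n.
f = 1505/5827 = 0.25828042; Var(ȳ) = 0.74171958·474.9/1505 = 0.23404826.
Var(Ŷ) = 5827² · 0.23404826 = 7.946858 × 10^6.
SE(Ŷ) = √(7.946858 × 10^6) = 2819.0.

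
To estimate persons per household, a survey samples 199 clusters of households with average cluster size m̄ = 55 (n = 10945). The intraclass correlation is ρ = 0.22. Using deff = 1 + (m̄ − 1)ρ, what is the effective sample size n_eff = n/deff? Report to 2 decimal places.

deff = 1 + (55 − 1)·0.22 = 1 + 11.88 = 12.88.
n_eff = 10945 / 12.88 = 849.77.

849.77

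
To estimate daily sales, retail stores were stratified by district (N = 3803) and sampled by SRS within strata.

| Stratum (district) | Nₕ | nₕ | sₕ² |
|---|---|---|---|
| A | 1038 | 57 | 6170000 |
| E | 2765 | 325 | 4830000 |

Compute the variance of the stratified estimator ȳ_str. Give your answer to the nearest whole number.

Var(ȳ_str) = Σₕ Wₕ²(1 − fₕ)sₕ²/nₕ with Wₕ = Nₕ/N, N = 3803.
A: Wₕ = 0.27294241; term = 0.27294241²·(1 − 0.05491329)·6170000/57 = 7621.2116.
E: Wₕ = 0.72705759; term = 0.72705759²·(1 − 0.11754069)·4830000/325 = 6932.599.
Sum = 14553.811.

14554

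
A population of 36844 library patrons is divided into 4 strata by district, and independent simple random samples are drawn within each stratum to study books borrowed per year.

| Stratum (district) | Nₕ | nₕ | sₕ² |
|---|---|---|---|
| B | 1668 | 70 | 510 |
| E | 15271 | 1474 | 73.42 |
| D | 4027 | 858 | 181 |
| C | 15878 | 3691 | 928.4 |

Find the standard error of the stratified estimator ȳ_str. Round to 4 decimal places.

0.2447

Var(ȳ_str) = Σₕ Wₕ²(1 − fₕ)sₕ²/nₕ with Wₕ = Nₕ/N, N = 36844.
B: Wₕ = 0.04527196; term = 0.04527196²·(1 − 0.04196643)·510/70 = 0.014305776.
E: Wₕ = 0.41447726; term = 0.41447726²·(1 − 0.09652282)·73.42/1474 = 0.0077309968.
D: Wₕ = 0.10929866; term = 0.10929866²·(1 − 0.21306183)·181/858 = 0.0019831776.
C: Wₕ = 0.43095212; term = 0.43095212²·(1 − 0.23246001)·928.4/3691 = 0.035855035.
Sum = 0.059874985.
SE = √(0.059874985) = 0.2447.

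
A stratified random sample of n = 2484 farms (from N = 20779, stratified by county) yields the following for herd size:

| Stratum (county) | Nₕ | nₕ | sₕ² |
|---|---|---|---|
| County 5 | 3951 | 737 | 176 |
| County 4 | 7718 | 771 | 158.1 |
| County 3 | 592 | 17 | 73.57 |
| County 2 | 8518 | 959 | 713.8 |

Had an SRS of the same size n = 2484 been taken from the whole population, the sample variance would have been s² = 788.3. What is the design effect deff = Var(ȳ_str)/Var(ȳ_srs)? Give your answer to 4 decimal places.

0.5257

Var(ȳ_str) = Σ Wₕ²(1−fₕ)sₕ²/nₕ with Wₕ = Nₕ/20779:
  County 5: (3951/20779)²·(1−737/3951)·176/737 = 0.0070234225
  County 4: (7718/20779)²·(1−771/7718)·158.1/771 = 0.025464214
  County 3: (592/20779)²·(1−17/592)·73.57/17 = 0.0034118671
  County 2: (8518/20779)²·(1−959/8518)·713.8/959 = 0.11099684
  → Var(ȳ_str) = 0.14689634.
Var(ȳ_srs) = (1 − 2484/20779)·788.3/2484 = 0.27941371.
deff = 0.14689634 / 0.27941371 = 0.5257.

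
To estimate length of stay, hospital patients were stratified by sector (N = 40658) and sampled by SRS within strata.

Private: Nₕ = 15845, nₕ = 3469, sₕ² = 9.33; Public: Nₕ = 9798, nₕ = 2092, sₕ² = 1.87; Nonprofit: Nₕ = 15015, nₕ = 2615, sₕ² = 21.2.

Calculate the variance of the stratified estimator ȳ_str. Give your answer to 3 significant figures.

0.00127

Var(ȳ_str) = Σₕ Wₕ²(1 − fₕ)sₕ²/nₕ with Wₕ = Nₕ/N, N = 40658.
Private: Wₕ = 0.38971420; term = 0.38971420²·(1 − 0.21893342)·9.33/3469 = 3.1904935 × 10^-4.
Public: Wₕ = 0.24098578; term = 0.24098578²·(1 − 0.21351296)·1.87/2092 = 4.0827646 × 10^-5.
Nonprofit: Wₕ = 0.36930001; term = 0.36930001²·(1 − 0.17415917)·21.2/2615 = 9.1310173 × 10^-4.
Sum = 0.0012729787.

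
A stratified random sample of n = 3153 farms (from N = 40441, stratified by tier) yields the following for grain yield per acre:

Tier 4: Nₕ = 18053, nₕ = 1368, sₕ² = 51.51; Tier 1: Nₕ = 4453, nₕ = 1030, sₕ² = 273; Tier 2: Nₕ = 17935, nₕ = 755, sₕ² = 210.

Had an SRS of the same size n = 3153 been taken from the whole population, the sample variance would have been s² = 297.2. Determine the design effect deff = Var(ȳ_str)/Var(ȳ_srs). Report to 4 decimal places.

Var(ȳ_str) = Σ Wₕ²(1−fₕ)sₕ²/nₕ with Wₕ = Nₕ/40441:
  Tier 4: (18053/40441)²·(1−1368/18053)·51.51/1368 = 0.0069348532
  Tier 1: (4453/40441)²·(1−1030/4453)·273/1030 = 0.0024702519
  Tier 2: (17935/40441)²·(1−755/17935)·210/755 = 0.052402633
  → Var(ȳ_str) = 0.061807738.
Var(ȳ_srs) = (1 − 3153/40441)·297.2/3153 = 0.086910458.
deff = 0.061807738 / 0.086910458 = 0.7112.

0.7112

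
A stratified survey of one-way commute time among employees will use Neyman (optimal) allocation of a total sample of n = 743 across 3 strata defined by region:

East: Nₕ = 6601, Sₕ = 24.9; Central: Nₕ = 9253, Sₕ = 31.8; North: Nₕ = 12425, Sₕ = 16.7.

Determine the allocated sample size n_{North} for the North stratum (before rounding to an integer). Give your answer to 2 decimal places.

Neyman allocation: nₕ = n·NₕSₕ / Σⱼ NⱼSⱼ.
Σ NⱼSⱼ = 6601·24.9 + 9253·31.8 + 12425·16.7 = 666107.8.
n_{North} = 743·12425·16.7 / 666107.8 = 231.45.

231.45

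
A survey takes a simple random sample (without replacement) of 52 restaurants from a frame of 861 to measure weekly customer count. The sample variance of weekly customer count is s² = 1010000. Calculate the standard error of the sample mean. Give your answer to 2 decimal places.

135.09

Under SRS without replacement, Var(ȳ) = (1 − f)·s²/n with f = n/N = 52/861 = 0.06039489.
Var(ȳ) = (1 − 0.06039489)·1010000/52 = 0.93960511·19423.077 = 18250.022.
SE(ȳ) = √(18250.022) = 135.09.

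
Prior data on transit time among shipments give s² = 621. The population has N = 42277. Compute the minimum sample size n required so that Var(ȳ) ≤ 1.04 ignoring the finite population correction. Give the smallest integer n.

Without fpc, n₀ = s²/D = 621/1.04 = 597.1154.
Rounding up, n = 598.

598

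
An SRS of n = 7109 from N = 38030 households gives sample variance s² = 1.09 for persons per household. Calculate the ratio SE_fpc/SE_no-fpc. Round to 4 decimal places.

0.9017

f = n/N = 7109/38030 = 0.18693137.
SE_no-fpc = √(s²/n) = 0.012382519; SE_fpc = √((1−f)s²/n) = 0.011165357.
Ratio = √(1−f) = 0.90170318.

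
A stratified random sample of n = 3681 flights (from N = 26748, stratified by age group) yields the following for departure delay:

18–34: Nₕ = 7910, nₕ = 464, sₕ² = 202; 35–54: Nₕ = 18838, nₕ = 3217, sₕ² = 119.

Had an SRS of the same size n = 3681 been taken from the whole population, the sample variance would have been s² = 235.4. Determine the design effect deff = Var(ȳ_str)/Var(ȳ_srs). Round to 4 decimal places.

Var(ȳ_str) = Σ Wₕ²(1−fₕ)sₕ²/nₕ with Wₕ = Nₕ/26748:
  18–34: (7910/26748)²·(1−464/7910)·202/464 = 0.035838537
  35–54: (18838/26748)²·(1−3217/18838)·119/3217 = 0.015214472
  → Var(ȳ_str) = 0.051053009.
Var(ȳ_srs) = (1 − 3681/26748)·235.4/3681 = 0.055149356.
deff = 0.051053009 / 0.055149356 = 0.9257.

0.9257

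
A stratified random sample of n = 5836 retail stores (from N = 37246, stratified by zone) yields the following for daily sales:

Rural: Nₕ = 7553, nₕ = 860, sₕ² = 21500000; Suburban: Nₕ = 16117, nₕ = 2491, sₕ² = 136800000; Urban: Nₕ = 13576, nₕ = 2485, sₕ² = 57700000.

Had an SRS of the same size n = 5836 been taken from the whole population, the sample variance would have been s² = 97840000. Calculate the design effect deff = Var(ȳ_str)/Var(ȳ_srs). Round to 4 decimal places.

0.8576

Var(ȳ_str) = Σ Wₕ²(1−fₕ)sₕ²/nₕ with Wₕ = Nₕ/37246:
  Rural: (7553/37246)²·(1−860/7553)·21500000/860 = 911.00559
  Suburban: (16117/37246)²·(1−2491/16117)·136800000/2491 = 8693.7207
  Urban: (13576/37246)²·(1−2485/13576)·57700000/2485 = 2520.1865
  → Var(ȳ_str) = 12124.913.
Var(ȳ_srs) = (1 − 5836/37246)·97840000/5836 = 14138.048.
deff = 12124.913 / 14138.048 = 0.8576.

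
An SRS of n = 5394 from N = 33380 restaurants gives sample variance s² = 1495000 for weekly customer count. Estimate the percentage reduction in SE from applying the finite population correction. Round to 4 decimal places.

f = n/N = 5394/33380 = 0.16159377.
SE_no-fpc = √(s²/n) = 16.648117; SE_fpc = √((1−f)s²/n) = 15.24377.
Ratio = √(1−f) = 0.91564525. Reduction = 100·(1 − 0.91564525) = 8.4355%.

8.4355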